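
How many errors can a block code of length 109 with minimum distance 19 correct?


Correction capability = floor((d-1)/2) = floor((19-1)/2) = 9

9 errors


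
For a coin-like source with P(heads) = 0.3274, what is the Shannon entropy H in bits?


H = -p*log2(p) - (1-p)*log2(1-p). -0.3274*log2(0.3274) = 0.527400; -0.6726*log2(0.6726) = 0.384848. H = 0.527400 + 0.384848 = 0.9122

0.9122 bits


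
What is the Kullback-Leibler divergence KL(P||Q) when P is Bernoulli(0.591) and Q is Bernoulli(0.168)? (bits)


KL = p*log2(p/q) + (1-p)*log2((1-p)/(1-q)) = 0.591*log2(0.591/0.168) + 0.409*log2(0.409/0.832) = 0.6535

0.6535 bits


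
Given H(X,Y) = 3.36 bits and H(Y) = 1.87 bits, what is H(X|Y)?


H(X|Y) = H(X,Y) - H(Y) = 3.36 - 1.87 = 1.49

1.49 bits


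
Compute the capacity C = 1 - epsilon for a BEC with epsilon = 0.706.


C = 1 - epsilon = 1 - 0.706 = 0.294

0.294 bits


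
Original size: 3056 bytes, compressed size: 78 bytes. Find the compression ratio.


Ratio = original / compressed = 3056 / 78 = 39.1795

39.1795


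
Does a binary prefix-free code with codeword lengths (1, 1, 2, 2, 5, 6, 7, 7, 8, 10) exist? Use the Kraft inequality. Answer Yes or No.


Kraft sum = sum(2^(-l_i)) = 1.5674, need <= 1. Result: violated (a binary prefix-free code with these lengths cannot exist)

No


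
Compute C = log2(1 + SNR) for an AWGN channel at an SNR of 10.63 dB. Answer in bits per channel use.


SNR_linear = 10^(10.63/10) = 11.5611; C = log2(1 + SNR_linear) = log2(1 + 11.5611) = 3.6509

3.6509 bits/channel use


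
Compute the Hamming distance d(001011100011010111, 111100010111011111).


Count differing positions: ^ ^ . ^ ^ ^ ^ ^ . ^ . . . . ^ . . . = 9 differences

9


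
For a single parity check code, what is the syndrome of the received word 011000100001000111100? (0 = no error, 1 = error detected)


Syndrome = XOR of all bits = 0 XOR 1 XOR 1 XOR 0 XOR 0 XOR 0 XOR 1 XOR 0 XOR 0 XOR 0 XOR 0 XOR 1 XOR 0 XOR 0 XOR 0 XOR 1 XOR 1 XOR 1 XOR 1 XOR 0 XOR 0 = 0

0


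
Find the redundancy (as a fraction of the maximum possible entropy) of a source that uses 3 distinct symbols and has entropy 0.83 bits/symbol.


H_max = log2(K) = log2(3) = 1.585 bits/symbol. Redundancy = 1 - H/H_max = 1 - 0.83/1.585 = 1 - 0.5237 = 0.4763

0.4763


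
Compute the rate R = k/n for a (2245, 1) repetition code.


Rate = k/n = 1/2245

1/2245


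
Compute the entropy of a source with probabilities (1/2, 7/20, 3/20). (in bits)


H = -sum(p_i * log2(p_i)). Terms: -(1/2)*log2(1/2) = 0.500000; -(7/20)*log2(7/20) = 0.530101; -(3/20)*log2(3/20) = 0.410545. H = 0.500000 + 0.530101 + 0.410545 = 1.4406

1.4406 bits


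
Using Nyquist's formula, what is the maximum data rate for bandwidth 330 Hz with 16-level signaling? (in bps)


Rate = 2 * B * log2(M) = 2 * 330 * 4.0 = 2640.0

2640.0 bps


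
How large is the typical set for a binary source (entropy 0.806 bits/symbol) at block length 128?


log2|A_typical| = nH = 128 * 0.806 = 103.168, so |A_typical| ~ 2^103.168 = 1.139e+31

1.139e+31


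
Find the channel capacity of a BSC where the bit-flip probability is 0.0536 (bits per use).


H(p) = -p*log2(p) - (1-p)*log2(1-p) = -0.0536*log2(0.0536) - 0.9464*log2(0.9464) = 0.226279 + 0.075218 = 0.3015. C = 1 - H(p) = 1 - 0.3015 = 0.6985

0.6985 bits


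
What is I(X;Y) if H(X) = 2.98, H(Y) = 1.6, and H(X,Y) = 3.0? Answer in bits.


I(X;Y) = H(X) + H(Y) - H(X,Y) = 2.98 + 1.6 - 3.0 = 1.58

1.58 bits


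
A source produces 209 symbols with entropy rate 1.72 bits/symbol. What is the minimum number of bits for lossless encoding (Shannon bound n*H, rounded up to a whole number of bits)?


Minimum bits >= n * H = 209 * 1.72 = 359.48, rounded up to a whole number of bits = 360

360 bits


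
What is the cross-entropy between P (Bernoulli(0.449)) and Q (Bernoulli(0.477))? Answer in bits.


H(P,Q) = -p*log2(q) - (1-p)*log2(1-q). -0.449*log2(0.477) = 0.479505; -0.551*log2(0.523) = 0.515250. H(P,Q) = 0.479505 + 0.515250 = 0.9948

0.9948 bits


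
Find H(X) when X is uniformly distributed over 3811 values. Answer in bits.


H = log2(n) = log2(3811) = 11.896

11.896 bits


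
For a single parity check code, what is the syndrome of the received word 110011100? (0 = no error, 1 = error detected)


Syndrome = XOR of all bits = 1 XOR 1 XOR 0 XOR 0 XOR 1 XOR 1 XOR 1 XOR 0 XOR 0 = 1

1


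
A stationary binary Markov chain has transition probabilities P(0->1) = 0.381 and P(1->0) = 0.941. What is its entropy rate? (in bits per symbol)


Stationary distribution: pi_0 = p10/(p01+p10) = 0.7118, pi_1 = 0.2882. Entropy rate H' = pi_0*H(p01) + pi_1*H(p10) = 0.7118*0.9587 + 0.2882*0.3235 = 0.7757

0.7757 bits/symbol


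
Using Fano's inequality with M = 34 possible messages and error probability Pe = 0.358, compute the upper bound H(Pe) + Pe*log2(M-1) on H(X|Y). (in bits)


H(Pe) = -Pe*log2(Pe) - (1-Pe)*log2(1-Pe) = -0.358*log2(0.358) - 0.642*log2(0.642) = 0.530545 + 0.410466 = 0.941. Pe*log2(M-1) = 0.358*log2(33) = 1.805893. Bound = H(Pe) + Pe*log2(M-1) = 0.530545 + 0.410466 + 1.805893 = 2.7469

2.7469 bits


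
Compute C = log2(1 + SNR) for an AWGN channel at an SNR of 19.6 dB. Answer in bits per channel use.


SNR_linear = 10^(19.6/10) = 91.2011; C = log2(1 + SNR_linear) = log2(1 + 91.2011) = 6.5267

6.5267 bits/channel use


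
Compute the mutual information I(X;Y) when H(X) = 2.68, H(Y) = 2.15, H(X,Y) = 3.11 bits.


I(X;Y) = H(X) + H(Y) - H(X,Y) = 2.68 + 2.15 - 3.11 = 1.72

1.72 bits


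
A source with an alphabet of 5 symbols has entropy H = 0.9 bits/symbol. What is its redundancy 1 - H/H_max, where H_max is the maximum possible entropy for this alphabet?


H_max = log2(K) = log2(5) = 2.3219 bits/symbol. Redundancy = 1 - H/H_max = 1 - 0.9/2.3219 = 1 - 0.3876 = 0.6124

0.6124


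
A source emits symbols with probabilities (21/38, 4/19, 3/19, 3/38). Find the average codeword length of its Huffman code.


Huffman construction (repeatedly merge the two least-probable nodes; each merge adds 1 bit to every symbol beneath it): 3/38 + 3/19 = 9/38; 4/19 + 9/38 = 17/38; 17/38 + 21/38 = 1. Resulting codeword lengths (in the order the probabilities were given): (1, 2, 3, 3). L_avg = sum(p_i * l_i) = 21/38*1 + 4/19*2 + 3/19*3 + 3/38*3 = 32/19 = 1.6842

1.6842 bits


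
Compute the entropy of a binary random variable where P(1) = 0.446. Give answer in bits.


H = -p*log2(p) - (1-p)*log2(1-p). -0.446*log2(0.446) = 0.519538; -0.554*log2(0.554) = 0.472031. H = 0.519538 + 0.472031 = 0.9916

0.9916 bits


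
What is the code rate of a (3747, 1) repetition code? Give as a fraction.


Rate = k/n = 1/3747

1/3747


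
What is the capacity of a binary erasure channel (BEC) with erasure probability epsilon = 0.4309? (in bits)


C = 1 - epsilon = 1 - 0.4309 = 0.5691

0.5691 bits


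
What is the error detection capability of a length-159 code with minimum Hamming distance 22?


Detection capability = d_min - 1 = 22 - 1 = 21

21 errors


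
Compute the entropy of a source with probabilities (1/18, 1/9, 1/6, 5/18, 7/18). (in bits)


H = -sum(p_i * log2(p_i)). Terms: -(1/18)*log2(1/18) = 0.231663; -(1/9)*log2(1/9) = 0.352214; -(1/6)*log2(1/6) = 0.430827; -(5/18)*log2(5/18) = 0.513332; -(7/18)*log2(7/18) = 0.529888. H = 0.231663 + 0.352214 + 0.430827 + 0.513332 + 0.529888 = 2.0579

2.0579 bits


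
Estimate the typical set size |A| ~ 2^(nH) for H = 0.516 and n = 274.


log2|A_typical| = nH = 274 * 0.516 = 141.384, so |A_typical| ~ 2^141.384 = 3.638e+42

3.638e+42


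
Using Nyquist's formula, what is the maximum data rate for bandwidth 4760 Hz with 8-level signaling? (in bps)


Rate = 2 * B * log2(M) = 2 * 4760 * 3.0 = 28560.0

28560.0 bps


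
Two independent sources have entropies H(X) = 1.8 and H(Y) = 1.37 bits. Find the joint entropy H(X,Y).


For independent variables, H(X,Y) = H(X) + H(Y) = 1.8 + 1.37 = 3.17

3.17 bits


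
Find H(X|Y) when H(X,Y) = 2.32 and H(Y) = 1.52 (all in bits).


H(X|Y) = H(X,Y) - H(Y) = 2.32 - 1.52 = 0.8

0.8 bits


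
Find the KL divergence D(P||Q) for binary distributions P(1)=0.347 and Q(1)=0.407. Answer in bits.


KL = p*log2(p/q) + (1-p)*log2((1-p)/(1-q)) = 0.347*log2(0.347/0.407) + 0.653*log2(0.653/0.593) = 0.011

0.011 bits


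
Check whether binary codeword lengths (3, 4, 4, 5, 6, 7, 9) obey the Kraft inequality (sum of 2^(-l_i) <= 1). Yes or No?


Kraft sum = sum(2^(-l_i)) = 0.3066, need <= 1. Result: satisfied (a binary prefix-free code with these lengths exists)

Yes


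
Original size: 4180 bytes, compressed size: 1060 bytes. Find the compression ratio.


Ratio = original / compressed = 4180 / 1060 = 3.9434

3.9434


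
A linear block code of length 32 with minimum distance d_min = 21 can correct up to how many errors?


Correction capability = floor((d-1)/2) = floor((21-1)/2) = 10

10 errors


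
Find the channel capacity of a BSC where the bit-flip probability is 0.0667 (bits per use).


H(p) = -p*log2(p) - (1-p)*log2(1-p) = -0.0667*log2(0.0667) - 0.9333*log2(0.9333) = 0.260542 + 0.092945 = 0.3535. C = 1 - H(p) = 1 - 0.3535 = 0.6465

0.6465 bits


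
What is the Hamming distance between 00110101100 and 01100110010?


Count differing positions: . ^ . ^ . . ^ ^ ^ ^ . = 6 differences

6


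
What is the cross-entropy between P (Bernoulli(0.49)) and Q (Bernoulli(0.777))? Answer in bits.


H(P,Q) = -p*log2(q) - (1-p)*log2(1-q). -0.49*log2(0.777) = 0.178367; -0.51*log2(0.223) = 1.104091. H(P,Q) = 0.178367 + 1.104091 = 1.2825

1.2825 bits


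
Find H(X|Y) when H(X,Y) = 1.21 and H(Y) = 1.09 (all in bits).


H(X|Y) = H(X,Y) - H(Y) = 1.21 - 1.09 = 0.12

0.12 bits


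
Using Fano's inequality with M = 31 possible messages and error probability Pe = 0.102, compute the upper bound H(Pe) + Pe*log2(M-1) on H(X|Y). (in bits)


H(Pe) = -Pe*log2(Pe) - (1-Pe)*log2(1-Pe) = -0.102*log2(0.102) - 0.898*log2(0.898) = 0.335923 + 0.139381 = 0.4753. Pe*log2(M-1) = 0.102*log2(30) = 0.500503. Bound = H(Pe) + Pe*log2(M-1) = 0.335923 + 0.139381 + 0.500503 = 0.9758

0.9758 bits


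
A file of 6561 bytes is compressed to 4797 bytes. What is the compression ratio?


Ratio = original / compressed = 6561 / 4797 = 1.3677

1.3677


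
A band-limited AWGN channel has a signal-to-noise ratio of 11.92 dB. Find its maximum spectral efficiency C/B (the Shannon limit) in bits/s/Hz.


SNR_linear = 10^(11.92/10) = 15.5597; C/B = log2(1 + SNR_linear) = log2(1 + 15.5597) = 4.0496

4.0496 bits/s/Hz


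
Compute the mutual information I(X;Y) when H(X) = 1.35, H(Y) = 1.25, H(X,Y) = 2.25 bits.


I(X;Y) = H(X) + H(Y) - H(X,Y) = 1.35 + 1.25 - 2.25 = 0.35

0.35 bits


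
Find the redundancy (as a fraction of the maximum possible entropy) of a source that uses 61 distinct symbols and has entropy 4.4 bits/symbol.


H_max = log2(K) = log2(61) = 5.9307 bits/symbol. Redundancy = 1 - H/H_max = 1 - 4.4/5.9307 = 1 - 0.7419 = 0.2581

0.2581


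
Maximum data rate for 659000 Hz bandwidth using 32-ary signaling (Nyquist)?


Rate = 2 * B * log2(M) = 2 * 659000 * 5.0 = 6590000.0

6590000.0 bps


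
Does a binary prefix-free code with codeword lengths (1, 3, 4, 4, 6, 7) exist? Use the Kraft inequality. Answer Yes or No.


Kraft sum = sum(2^(-l_i)) = 0.7734, need <= 1. Result: satisfied (a binary prefix-free code with these lengths exists)

Yes


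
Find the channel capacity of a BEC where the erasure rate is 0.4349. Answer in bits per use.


C = 1 - epsilon = 1 - 0.4349 = 0.5651

0.5651 bits


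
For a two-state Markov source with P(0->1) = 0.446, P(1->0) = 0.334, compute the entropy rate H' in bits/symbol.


Stationary distribution: pi_0 = p10/(p01+p10) = 0.4282, pi_1 = 0.5718. Entropy rate H' = pi_0*H(p01) + pi_1*H(p10) = 0.4282*0.9916 + 0.5718*0.919 = 0.9501

0.9501 bits/symbol


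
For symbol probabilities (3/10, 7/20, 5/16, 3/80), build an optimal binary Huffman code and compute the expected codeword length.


Huffman construction (repeatedly merge the two least-probable nodes; each merge adds 1 bit to every symbol beneath it): 3/80 + 3/10 = 27/80; 5/16 + 27/80 = 13/20; 7/20 + 13/20 = 1. Resulting codeword lengths (in the order the probabilities were given): (3, 1, 2, 3). L_avg = sum(p_i * l_i) = 3/10*3 + 7/20*1 + 5/16*2 + 3/80*3 = 159/80 = 1.9875

1.9875 bits


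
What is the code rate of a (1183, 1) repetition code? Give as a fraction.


Rate = k/n = 1/1183

1/1183


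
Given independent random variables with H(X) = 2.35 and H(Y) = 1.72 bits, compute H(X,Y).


For independent variables, H(X,Y) = H(X) + H(Y) = 2.35 + 1.72 = 4.07

4.07 bits


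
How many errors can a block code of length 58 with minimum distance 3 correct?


Correction capability = floor((d-1)/2) = floor((3-1)/2) = 1

1 errors


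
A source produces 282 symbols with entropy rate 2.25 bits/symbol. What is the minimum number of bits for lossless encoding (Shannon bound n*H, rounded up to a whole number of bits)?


Minimum bits >= n * H = 282 * 2.25 = 634.5, rounded up to a whole number of bits = 635

635 bits


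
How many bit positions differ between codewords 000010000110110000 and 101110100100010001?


Count differing positions: ^ . ^ ^ . . ^ . . . ^ . ^ . . . . ^ = 7 differences

7


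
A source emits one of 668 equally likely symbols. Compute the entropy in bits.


H = log2(n) = log2(668) = 9.3837

9.3837 bits


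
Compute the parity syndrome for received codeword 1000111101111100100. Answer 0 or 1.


Syndrome = XOR of all bits = 1 XOR 0 XOR 0 XOR 0 XOR 1 XOR 1 XOR 1 XOR 1 XOR 0 XOR 1 XOR 1 XOR 1 XOR 1 XOR 1 XOR 0 XOR 0 XOR 1 XOR 0 XOR 0 = 1

1


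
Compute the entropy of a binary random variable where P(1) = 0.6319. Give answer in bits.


H = -p*log2(p) - (1-p)*log2(1-p). -0.6319*log2(0.6319) = 0.418464; -0.3681*log2(0.3681) = 0.530738. H = 0.418464 + 0.530738 = 0.9492

0.9492 bits


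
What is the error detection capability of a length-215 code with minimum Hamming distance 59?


Detection capability = d_min - 1 = 59 - 1 = 58

58 errors


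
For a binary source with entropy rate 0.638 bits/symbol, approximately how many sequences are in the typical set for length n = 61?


log2|A_typical| = nH = 61 * 0.638 = 38.918, so |A_typical| ~ 2^38.918 = 5.194e+11

5.194e+11


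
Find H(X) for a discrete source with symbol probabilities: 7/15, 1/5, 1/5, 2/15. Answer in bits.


H = -sum(p_i * log2(p_i)). Terms: -(7/15)*log2(7/15) = 0.513117; -(1/5)*log2(1/5) = 0.464386; -(1/5)*log2(1/5) = 0.464386; -(2/15)*log2(2/15) = 0.387585. H = 0.513117 + 0.464386 + 0.464386 + 0.387585 = 1.8295

1.8295 bits


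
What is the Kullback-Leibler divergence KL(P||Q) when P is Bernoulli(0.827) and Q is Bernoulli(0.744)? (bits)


KL = p*log2(p/q) + (1-p)*log2((1-p)/(1-q)) = 0.827*log2(0.827/0.744) + 0.173*log2(0.173/0.256) = 0.0284

0.0284 bits


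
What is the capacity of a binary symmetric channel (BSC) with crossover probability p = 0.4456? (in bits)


H(p) = -p*log2(p) - (1-p)*log2(1-p) = -0.4456*log2(0.4456) - 0.5544*log2(0.5544) = 0.519649 + 0.471795 = 0.9914. C = 1 - H(p) = 1 - 0.9914 = 0.0086

0.0086 bits


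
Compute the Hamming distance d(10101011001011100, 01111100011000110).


Count differing positions: ^ ^ . ^ . ^ ^ ^ . ^ . . ^ ^ . ^ . = 10 differences

10


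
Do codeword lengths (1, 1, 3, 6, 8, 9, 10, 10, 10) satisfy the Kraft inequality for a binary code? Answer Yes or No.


Kraft sum = sum(2^(-l_i)) = 1.1494, need <= 1. Result: violated (a binary prefix-free code with these lengths cannot exist)

No


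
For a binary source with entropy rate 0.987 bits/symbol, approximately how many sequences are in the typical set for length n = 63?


log2|A_typical| = nH = 63 * 0.987 = 62.181, so |A_typical| ~ 2^62.181 = 5.228e+18

5.228e+18


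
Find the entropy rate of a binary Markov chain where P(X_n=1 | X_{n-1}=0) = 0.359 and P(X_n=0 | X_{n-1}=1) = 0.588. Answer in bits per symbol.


Stationary distribution: pi_0 = p10/(p01+p10) = 0.6209, pi_1 = 0.3791. Entropy rate H' = pi_0*H(p01) + pi_1*H(p10) = 0.6209*0.9418 + 0.3791*0.9775 = 0.9554

0.9554 bits/symbol


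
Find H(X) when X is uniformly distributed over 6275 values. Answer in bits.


H = log2(n) = log2(6275) = 12.6154

12.6154 bits


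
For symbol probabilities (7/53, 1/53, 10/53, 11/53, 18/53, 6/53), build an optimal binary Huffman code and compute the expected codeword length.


Huffman construction (repeatedly merge the two least-probable nodes; each merge adds 1 bit to every symbol beneath it): 1/53 + 6/53 = 7/53; 7/53 + 7/53 = 14/53; 10/53 + 11/53 = 21/53; 14/53 + 18/53 = 32/53; 21/53 + 32/53 = 1. Resulting codeword lengths (in the order the probabilities were given): (3, 4, 2, 2, 2, 4). L_avg = sum(p_i * l_i) = 7/53*3 + 1/53*4 + 10/53*2 + 11/53*2 + 18/53*2 + 6/53*4 = 127/53 = 2.3962

2.3962 bits


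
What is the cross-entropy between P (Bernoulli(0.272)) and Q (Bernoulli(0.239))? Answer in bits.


H(P,Q) = -p*log2(q) - (1-p)*log2(1-q). -0.272*log2(0.239) = 0.561658; -0.728*log2(0.761) = 0.286855. H(P,Q) = 0.561658 + 0.286855 = 0.8485

0.8485 bits


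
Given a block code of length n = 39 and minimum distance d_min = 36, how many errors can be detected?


Detection capability = d_min - 1 = 36 - 1 = 35

35 errors


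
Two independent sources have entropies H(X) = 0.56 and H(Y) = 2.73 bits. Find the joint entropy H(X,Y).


For independent variables, H(X,Y) = H(X) + H(Y) = 0.56 + 2.73 = 3.29

3.29 bits


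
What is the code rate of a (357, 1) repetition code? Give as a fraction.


Rate = k/n = 1/357

1/357


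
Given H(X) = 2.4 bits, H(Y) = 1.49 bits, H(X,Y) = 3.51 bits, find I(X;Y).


I(X;Y) = H(X) + H(Y) - H(X,Y) = 2.4 + 1.49 - 3.51 = 0.38

0.38 bits


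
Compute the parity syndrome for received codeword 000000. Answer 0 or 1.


Syndrome = XOR of all bits = 0 XOR 0 XOR 0 XOR 0 XOR 0 XOR 0 = 0

0


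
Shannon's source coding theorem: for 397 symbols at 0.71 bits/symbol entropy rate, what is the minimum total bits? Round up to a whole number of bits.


Minimum bits >= n * H = 397 * 0.71 = 281.87, rounded up to a whole number of bits = 282

282 bits


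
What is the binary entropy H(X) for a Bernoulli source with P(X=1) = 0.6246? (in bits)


H = -p*log2(p) - (1-p)*log2(1-p). -0.6246*log2(0.6246) = 0.424101; -0.3754*log2(0.3754) = 0.530628. H = 0.424101 + 0.530628 = 0.9547

0.9547 bits


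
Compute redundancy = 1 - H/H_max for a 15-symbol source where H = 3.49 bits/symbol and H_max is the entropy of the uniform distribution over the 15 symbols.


H_max = log2(K) = log2(15) = 3.9069 bits/symbol. Redundancy = 1 - H/H_max = 1 - 3.49/3.9069 = 1 - 0.8933 = 0.1067

0.1067


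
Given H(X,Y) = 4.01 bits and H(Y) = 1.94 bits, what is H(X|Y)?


H(X|Y) = H(X,Y) - H(Y) = 4.01 - 1.94 = 2.07

2.07 bits


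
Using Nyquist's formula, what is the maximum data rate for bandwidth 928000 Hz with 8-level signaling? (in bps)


Rate = 2 * B * log2(M) = 2 * 928000 * 3.0 = 5568000.0

5568000.0 bps


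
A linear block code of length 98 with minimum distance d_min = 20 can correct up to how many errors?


Correction capability = floor((d-1)/2) = floor((20-1)/2) = 9

9 errors


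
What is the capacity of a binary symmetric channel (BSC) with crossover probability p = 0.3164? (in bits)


H(p) = -p*log2(p) - (1-p)*log2(1-p) = -0.3164*log2(0.3164) - 0.6836*log2(0.6836) = 0.525280 + 0.375143 = 0.9004. C = 1 - H(p) = 1 - 0.9004 = 0.0996

0.0996 bits


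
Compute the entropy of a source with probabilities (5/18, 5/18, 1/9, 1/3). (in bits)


H = -sum(p_i * log2(p_i)). Terms: -(5/18)*log2(5/18) = 0.513332; -(5/18)*log2(5/18) = 0.513332; -(1/9)*log2(1/9) = 0.352214; -(1/3)*log2(1/3) = 0.528321. H = 0.513332 + 0.513332 + 0.352214 + 0.528321 = 1.9072

1.9072 bits


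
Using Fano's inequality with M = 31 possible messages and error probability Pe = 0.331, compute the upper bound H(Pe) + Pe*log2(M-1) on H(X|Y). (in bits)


H(Pe) = -Pe*log2(Pe) - (1-Pe)*log2(1-Pe) = -0.331*log2(0.331) - 0.669*log2(0.669) = 0.527977 + 0.387968 = 0.9159. Pe*log2(M-1) = 0.331*log2(30) = 1.624181. Bound = H(Pe) + Pe*log2(M-1) = 0.527977 + 0.387968 + 1.624181 = 2.5401

2.5401 bits


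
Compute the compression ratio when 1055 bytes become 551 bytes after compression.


Ratio = original / compressed = 1055 / 551 = 1.9147

1.9147


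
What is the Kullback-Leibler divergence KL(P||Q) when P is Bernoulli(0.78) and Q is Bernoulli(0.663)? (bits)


KL = p*log2(p/q) + (1-p)*log2((1-p)/(1-q)) = 0.78*log2(0.78/0.663) + 0.22*log2(0.22/0.337) = 0.0475

0.0475 bits


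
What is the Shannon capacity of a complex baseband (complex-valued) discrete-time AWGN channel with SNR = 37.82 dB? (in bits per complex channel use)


SNR_linear = 10^(37.82/10) = 6053.4087; C = log2(1 + SNR_linear) = log2(1 + 6053.4087) = 12.5638

12.5638 bits/channel use


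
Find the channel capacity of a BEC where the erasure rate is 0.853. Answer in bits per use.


C = 1 - epsilon = 1 - 0.853 = 0.147

0.147 bits


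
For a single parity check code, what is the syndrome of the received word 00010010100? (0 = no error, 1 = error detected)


Syndrome = XOR of all bits = 0 XOR 0 XOR 0 XOR 1 XOR 0 XOR 0 XOR 1 XOR 0 XOR 1 XOR 0 XOR 0 = 1

1


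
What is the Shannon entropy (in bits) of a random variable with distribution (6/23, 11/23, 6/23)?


H = -sum(p_i * log2(p_i)). Terms: -(6/23)*log2(6/23) = 0.505722; -(11/23)*log2(11/23) = 0.508932; -(6/23)*log2(6/23) = 0.505722. H = 0.505722 + 0.508932 + 0.505722 = 1.5204

1.5204 bits


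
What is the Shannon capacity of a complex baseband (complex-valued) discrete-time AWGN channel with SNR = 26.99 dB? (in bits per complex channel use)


SNR_linear = 10^(26.99/10) = 500.0345; C = log2(1 + SNR_linear) = log2(1 + 500.0345) = 8.9688

8.9688 bits/channel use


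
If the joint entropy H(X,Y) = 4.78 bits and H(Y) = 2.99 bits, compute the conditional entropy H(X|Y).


H(X|Y) = H(X,Y) - H(Y) = 4.78 - 2.99 = 1.79

1.79 bits


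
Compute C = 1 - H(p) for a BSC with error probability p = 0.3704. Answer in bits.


H(p) = -p*log2(p) - (1-p)*log2(1-p) = -0.3704*log2(0.3704) - 0.6296*log2(0.6296) = 0.530725 + 0.420253 = 0.951. C = 1 - H(p) = 1 - 0.951 = 0.049

0.049 bits


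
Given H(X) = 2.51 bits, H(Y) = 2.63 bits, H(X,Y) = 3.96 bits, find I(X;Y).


I(X;Y) = H(X) + H(Y) - H(X,Y) = 2.51 + 2.63 - 3.96 = 1.18

1.18 bits


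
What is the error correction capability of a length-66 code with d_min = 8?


Correction capability = floor((d-1)/2) = floor((8-1)/2) = 3

3 errors


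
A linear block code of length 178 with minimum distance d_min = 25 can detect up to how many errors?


Detection capability = d_min - 1 = 25 - 1 = 24

24 errors


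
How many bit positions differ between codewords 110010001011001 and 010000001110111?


Count differing positions: ^ . . . ^ . . . . ^ . ^ ^ ^ . = 6 differences

6


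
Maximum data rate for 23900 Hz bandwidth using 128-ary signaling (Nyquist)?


Rate = 2 * B * log2(M) = 2 * 23900 * 7.0 = 334600.0

334600.0 bps


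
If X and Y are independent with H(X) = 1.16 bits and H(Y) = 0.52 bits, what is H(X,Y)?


For independent variables, H(X,Y) = H(X) + H(Y) = 1.16 + 0.52 = 1.68

1.68 bits


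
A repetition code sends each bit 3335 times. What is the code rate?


Rate = k/n = 1/3335

1/3335


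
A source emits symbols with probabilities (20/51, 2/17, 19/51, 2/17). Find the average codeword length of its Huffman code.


Huffman construction (repeatedly merge the two least-probable nodes; each merge adds 1 bit to every symbol beneath it): 2/17 + 2/17 = 4/17; 4/17 + 19/51 = 31/51; 20/51 + 31/51 = 1. Resulting codeword lengths (in the order the probabilities were given): (1, 3, 2, 3). L_avg = sum(p_i * l_i) = 20/51*1 + 2/17*3 + 19/51*2 + 2/17*3 = 94/51 = 1.8431

1.8431 bits


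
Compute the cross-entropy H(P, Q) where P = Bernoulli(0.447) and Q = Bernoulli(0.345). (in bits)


H(P,Q) = -p*log2(q) - (1-p)*log2(1-q). -0.447*log2(0.345) = 0.686293; -0.553*log2(0.655) = 0.337570. H(P,Q) = 0.686293 + 0.337570 = 1.0239

1.0239 bits


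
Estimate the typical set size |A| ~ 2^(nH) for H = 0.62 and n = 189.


log2|A_typical| = nH = 189 * 0.62 = 117.18, so |A_typical| ~ 2^117.18 = 1.882e+35

1.882e+35


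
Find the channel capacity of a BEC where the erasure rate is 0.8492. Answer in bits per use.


C = 1 - epsilon = 1 - 0.8492 = 0.1508

0.1508 bits


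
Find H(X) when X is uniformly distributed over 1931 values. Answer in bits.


H = log2(n) = log2(1931) = 10.9151

10.9151 bits


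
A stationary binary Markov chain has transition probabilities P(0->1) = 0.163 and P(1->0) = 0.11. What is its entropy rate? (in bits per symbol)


Stationary distribution: pi_0 = p10/(p01+p10) = 0.4029, pi_1 = 0.5971. Entropy rate H' = pi_0*H(p01) + pi_1*H(p10) = 0.4029*0.6414 + 0.5971*0.4999 = 0.5569

0.5569 bits/symbol


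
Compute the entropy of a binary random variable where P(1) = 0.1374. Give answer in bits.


H = -p*log2(p) - (1-p)*log2(1-p). -0.1374*log2(0.1374) = 0.393451; -0.8626*log2(0.8626) = 0.183938. H = 0.393451 + 0.183938 = 0.5774

0.5774 bits


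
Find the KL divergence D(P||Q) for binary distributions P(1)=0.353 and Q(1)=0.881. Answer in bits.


KL = p*log2(p/q) + (1-p)*log2((1-p)/(1-q)) = 0.353*log2(0.353/0.881) + 0.647*log2(0.647/0.119) = 1.1147

1.1147 bits


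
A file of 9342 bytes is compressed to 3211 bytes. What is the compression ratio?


Ratio = original / compressed = 9342 / 3211 = 2.9094

2.9094


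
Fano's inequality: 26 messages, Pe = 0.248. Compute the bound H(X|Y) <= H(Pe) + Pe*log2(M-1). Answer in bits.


H(Pe) = -Pe*log2(Pe) - (1-Pe)*log2(1-Pe) = -0.248*log2(0.248) - 0.752*log2(0.752) = 0.498874 + 0.309219 = 0.8081. Pe*log2(M-1) = 0.248*log2(25) = 1.151676. Bound = H(Pe) + Pe*log2(M-1) = 0.498874 + 0.309219 + 1.151676 = 1.9598

1.9598 bits


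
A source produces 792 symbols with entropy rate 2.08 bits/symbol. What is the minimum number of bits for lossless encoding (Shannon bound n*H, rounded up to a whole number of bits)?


Minimum bits >= n * H = 792 * 2.08 = 1647.36, rounded up to a whole number of bits = 1648

1648 bits


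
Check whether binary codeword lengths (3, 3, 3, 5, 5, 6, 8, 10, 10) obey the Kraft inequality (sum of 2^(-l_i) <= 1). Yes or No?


Kraft sum = sum(2^(-l_i)) = 0.459, need <= 1. Result: satisfied (a binary prefix-free code with these lengths exists)

Yes


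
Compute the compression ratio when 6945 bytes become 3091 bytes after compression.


Ratio = original / compressed = 6945 / 3091 = 2.2468

2.2468


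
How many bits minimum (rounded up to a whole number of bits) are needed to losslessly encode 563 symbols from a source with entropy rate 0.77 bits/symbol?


Minimum bits >= n * H = 563 * 0.77 = 433.51, rounded up to a whole number of bits = 434

434 bits


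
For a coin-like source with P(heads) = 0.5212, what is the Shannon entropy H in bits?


H = -p*log2(p) - (1-p)*log2(1-p). -0.5212*log2(0.5212) = 0.489975; -0.4788*log2(0.4788) = 0.508727. H = 0.489975 + 0.508727 = 0.9987

0.9987 bits


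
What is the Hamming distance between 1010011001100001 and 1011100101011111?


Count differing positions: . . . ^ ^ ^ ^ ^ . . ^ ^ ^ ^ ^ . = 10 differences

10


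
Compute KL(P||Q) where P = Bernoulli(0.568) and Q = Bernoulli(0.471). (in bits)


KL = p*log2(p/q) + (1-p)*log2((1-p)/(1-q)) = 0.568*log2(0.568/0.471) + 0.432*log2(0.432/0.529) = 0.0272

0.0272 bits


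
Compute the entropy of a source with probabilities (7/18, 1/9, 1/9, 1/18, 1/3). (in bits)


H = -sum(p_i * log2(p_i)). Terms: -(7/18)*log2(7/18) = 0.529888; -(1/9)*log2(1/9) = 0.352214; -(1/9)*log2(1/9) = 0.352214; -(1/18)*log2(1/18) = 0.231663; -(1/3)*log2(1/3) = 0.528321. H = 0.529888 + 0.352214 + 0.352214 + 0.231663 + 0.528321 = 1.9943

1.9943 bits


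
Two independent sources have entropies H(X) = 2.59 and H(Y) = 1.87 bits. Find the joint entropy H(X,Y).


For independent variables, H(X,Y) = H(X) + H(Y) = 2.59 + 1.87 = 4.46

4.46 bits


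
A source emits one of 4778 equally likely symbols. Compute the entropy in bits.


H = log2(n) = log2(4778) = 12.2222

12.2222 bits


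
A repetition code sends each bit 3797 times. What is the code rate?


Rate = k/n = 1/3797

1/3797


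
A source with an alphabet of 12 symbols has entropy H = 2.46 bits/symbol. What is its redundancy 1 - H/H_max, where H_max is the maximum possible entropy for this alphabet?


H_max = log2(K) = log2(12) = 3.585 bits/symbol. Redundancy = 1 - H/H_max = 1 - 2.46/3.585 = 1 - 0.6862 = 0.3138

0.3138


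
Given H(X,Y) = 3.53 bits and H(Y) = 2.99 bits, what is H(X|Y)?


H(X|Y) = H(X,Y) - H(Y) = 3.53 - 2.99 = 0.54

0.54 bits


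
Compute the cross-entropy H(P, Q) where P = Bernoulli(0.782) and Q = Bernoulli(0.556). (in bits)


H(P,Q) = -p*log2(q) - (1-p)*log2(1-q). -0.782*log2(0.556) = 0.662231; -0.218*log2(0.444) = 0.255358. H(P,Q) = 0.662231 + 0.255358 = 0.9176

0.9176 bits


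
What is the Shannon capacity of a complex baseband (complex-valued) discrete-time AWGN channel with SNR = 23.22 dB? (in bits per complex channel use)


SNR_linear = 10^(23.22/10) = 209.894; C = log2(1 + SNR_linear) = log2(1 + 209.894) = 7.7204

7.7204 bits/channel use


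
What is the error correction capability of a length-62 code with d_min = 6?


Correction capability = floor((d-1)/2) = floor((6-1)/2) = 2

2 errors


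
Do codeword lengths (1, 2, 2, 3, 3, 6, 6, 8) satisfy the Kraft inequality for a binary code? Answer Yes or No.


Kraft sum = sum(2^(-l_i)) = 1.2852, need <= 1. Result: violated (a binary prefix-free code with these lengths cannot exist)

No


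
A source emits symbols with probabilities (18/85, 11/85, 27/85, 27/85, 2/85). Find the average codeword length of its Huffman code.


Huffman construction (repeatedly merge the two least-probable nodes; each merge adds 1 bit to every symbol beneath it): 2/85 + 11/85 = 13/85; 13/85 + 18/85 = 31/85; 27/85 + 27/85 = 54/85; 31/85 + 54/85 = 1. Resulting codeword lengths (in the order the probabilities were given): (2, 3, 2, 2, 3). L_avg = sum(p_i * l_i) = 18/85*2 + 11/85*3 + 27/85*2 + 27/85*2 + 2/85*3 = 183/85 = 2.1529

2.1529 bits


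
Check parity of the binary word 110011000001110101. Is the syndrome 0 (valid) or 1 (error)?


Syndrome = XOR of all bits = 1 XOR 1 XOR 0 XOR 0 XOR 1 XOR 1 XOR 0 XOR 0 XOR 0 XOR 0 XOR 0 XOR 1 XOR 1 XOR 1 XOR 0 XOR 1 XOR 0 XOR 1 = 1

1


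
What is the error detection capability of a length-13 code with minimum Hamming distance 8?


Detection capability = d_min - 1 = 8 - 1 = 7

7 errors


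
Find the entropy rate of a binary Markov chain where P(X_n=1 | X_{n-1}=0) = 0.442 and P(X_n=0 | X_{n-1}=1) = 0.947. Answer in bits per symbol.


Stationary distribution: pi_0 = p10/(p01+p10) = 0.6818, pi_1 = 0.3182. Entropy rate H' = pi_0*H(p01) + pi_1*H(p10) = 0.6818*0.9903 + 0.3182*0.299 = 0.7703

0.7703 bits/symbol


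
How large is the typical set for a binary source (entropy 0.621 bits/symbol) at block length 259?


log2|A_typical| = nH = 259 * 0.621 = 160.839, so |A_typical| ~ 2^160.839 = 2.614e+48

2.614e+48


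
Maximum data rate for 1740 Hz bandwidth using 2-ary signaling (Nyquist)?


Rate = 2 * B * log2(M) = 2 * 1740 * 1.0 = 3480.0

3480.0 bps


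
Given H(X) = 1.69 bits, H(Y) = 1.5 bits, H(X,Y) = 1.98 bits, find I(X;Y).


I(X;Y) = H(X) + H(Y) - H(X,Y) = 1.69 + 1.5 - 1.98 = 1.21

1.21 bits


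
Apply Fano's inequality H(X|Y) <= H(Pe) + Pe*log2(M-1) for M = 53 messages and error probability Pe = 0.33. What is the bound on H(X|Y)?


H(Pe) = -Pe*log2(Pe) - (1-Pe)*log2(1-Pe) = -0.33*log2(0.33) - 0.67*log2(0.67) = 0.527822 + 0.387104 = 0.9149. Pe*log2(M-1) = 0.33*log2(52) = 1.881145. Bound = H(Pe) + Pe*log2(M-1) = 0.527822 + 0.387104 + 1.881145 = 2.7961

2.7961 bits


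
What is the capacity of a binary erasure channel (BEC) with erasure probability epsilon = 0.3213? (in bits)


C = 1 - epsilon = 1 - 0.3213 = 0.6787

0.6787 bits


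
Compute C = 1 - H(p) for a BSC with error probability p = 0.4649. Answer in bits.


H(p) = -p*log2(p) - (1-p)*log2(1-p) = -0.4649*log2(0.4649) - 0.5351*log2(0.5351) = 0.513718 + 0.482724 = 0.9964. C = 1 - H(p) = 1 - 0.9964 = 0.0036

0.0036 bits


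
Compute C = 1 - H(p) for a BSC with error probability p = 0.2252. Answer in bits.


H(p) = -p*log2(p) - (1-p)*log2(1-p) = -0.2252*log2(0.2252) - 0.7748*log2(0.7748) = 0.484342 + 0.285207 = 0.7695. C = 1 - H(p) = 1 - 0.7695 = 0.2305

0.2305 bits


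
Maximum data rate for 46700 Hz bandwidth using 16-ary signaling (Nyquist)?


Rate = 2 * B * log2(M) = 2 * 46700 * 4.0 = 373600.0

373600.0 bps


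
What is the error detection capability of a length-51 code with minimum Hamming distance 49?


Detection capability = d_min - 1 = 49 - 1 = 48

48 errors


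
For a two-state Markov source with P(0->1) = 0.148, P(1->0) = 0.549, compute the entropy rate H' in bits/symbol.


Stationary distribution: pi_0 = p10/(p01+p10) = 0.7877, pi_1 = 0.2123. Entropy rate H' = pi_0*H(p01) + pi_1*H(p10) = 0.7877*0.6048 + 0.2123*0.9931 = 0.6873

0.6873 bits/symbol


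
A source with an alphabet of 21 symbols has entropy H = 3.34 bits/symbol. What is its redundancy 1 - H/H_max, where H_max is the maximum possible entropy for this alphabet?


H_max = log2(K) = log2(21) = 4.3923 bits/symbol. Redundancy = 1 - H/H_max = 1 - 3.34/4.3923 = 1 - 0.7604 = 0.2396

0.2396


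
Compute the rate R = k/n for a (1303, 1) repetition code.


Rate = k/n = 1/1303

1/1303


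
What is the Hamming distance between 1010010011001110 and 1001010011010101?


Count differing positions: . . ^ ^ . . . . . . . ^ ^ . ^ ^ = 6 differences

6


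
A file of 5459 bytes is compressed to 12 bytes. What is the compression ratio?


Ratio = original / compressed = 5459 / 12 = 454.9167

454.9167


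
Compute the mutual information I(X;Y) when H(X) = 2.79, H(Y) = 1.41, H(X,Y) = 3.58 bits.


I(X;Y) = H(X) + H(Y) - H(X,Y) = 2.79 + 1.41 - 3.58 = 0.62

0.62 bits


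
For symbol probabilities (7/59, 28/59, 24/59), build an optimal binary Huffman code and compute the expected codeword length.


Huffman construction (repeatedly merge the two least-probable nodes; each merge adds 1 bit to every symbol beneath it): 7/59 + 24/59 = 31/59; 28/59 + 31/59 = 1. Resulting codeword lengths (in the order the probabilities were given): (2, 1, 2). L_avg = sum(p_i * l_i) = 7/59*2 + 28/59*1 + 24/59*2 = 90/59 = 1.5254

1.5254 bits


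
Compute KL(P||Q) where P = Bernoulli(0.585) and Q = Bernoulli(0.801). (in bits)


KL = p*log2(p/q) + (1-p)*log2((1-p)/(1-q)) = 0.585*log2(0.585/0.801) + 0.415*log2(0.415/0.199) = 0.1748

0.1748 bits


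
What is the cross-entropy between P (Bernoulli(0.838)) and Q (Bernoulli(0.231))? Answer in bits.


H(P,Q) = -p*log2(q) - (1-p)*log2(1-q). -0.838*log2(0.231) = 1.771562; -0.162*log2(0.769) = 0.061389. H(P,Q) = 1.771562 + 0.061389 = 1.833

1.833 bits


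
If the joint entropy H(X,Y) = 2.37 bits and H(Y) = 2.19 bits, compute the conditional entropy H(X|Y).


H(X|Y) = H(X,Y) - H(Y) = 2.37 - 2.19 = 0.18

0.18 bits


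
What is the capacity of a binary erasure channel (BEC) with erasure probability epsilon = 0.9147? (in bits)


C = 1 - epsilon = 1 - 0.9147 = 0.0853

0.0853 bits


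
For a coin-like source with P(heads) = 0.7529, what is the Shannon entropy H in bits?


H = -p*log2(p) - (1-p)*log2(1-p). -0.7529*log2(0.7529) = 0.308290; -0.2471*log2(0.2471) = 0.498359. H = 0.308290 + 0.498359 = 0.8066

0.8066 bits


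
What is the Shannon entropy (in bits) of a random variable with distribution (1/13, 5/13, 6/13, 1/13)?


H = -sum(p_i * log2(p_i)). Terms: -(1/13)*log2(1/13) = 0.284649; -(5/13)*log2(5/13) = 0.530197; -(6/13)*log2(6/13) = 0.514836; -(1/13)*log2(1/13) = 0.284649. H = 0.284649 + 0.530197 + 0.514836 + 0.284649 = 1.6143

1.6143 bits


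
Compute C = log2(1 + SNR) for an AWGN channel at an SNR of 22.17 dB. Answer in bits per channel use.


SNR_linear = 10^(22.17/10) = 164.8162; C = log2(1 + SNR_linear) = log2(1 + 164.8162) = 7.3734

7.3734 bits/channel use


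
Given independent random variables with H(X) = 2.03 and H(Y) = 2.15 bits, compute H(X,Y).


For independent variables, H(X,Y) = H(X) + H(Y) = 2.03 + 2.15 = 4.18

4.18 bits


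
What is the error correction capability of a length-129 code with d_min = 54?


Correction capability = floor((d-1)/2) = floor((54-1)/2) = 26

26 errors


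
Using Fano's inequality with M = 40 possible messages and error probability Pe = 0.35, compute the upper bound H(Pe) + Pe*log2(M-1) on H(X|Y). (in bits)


H(Pe) = -Pe*log2(Pe) - (1-Pe)*log2(1-Pe) = -0.35*log2(0.35) - 0.65*log2(0.65) = 0.530101 + 0.403967 = 0.9341. Pe*log2(M-1) = 0.35*log2(39) = 1.849891. Bound = H(Pe) + Pe*log2(M-1) = 0.530101 + 0.403967 + 1.849891 = 2.784

2.784 bits


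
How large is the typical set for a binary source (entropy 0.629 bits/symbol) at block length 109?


log2|A_typical| = nH = 109 * 0.629 = 68.561, so |A_typical| ~ 2^68.561 = 4.354e+20

4.354e+20


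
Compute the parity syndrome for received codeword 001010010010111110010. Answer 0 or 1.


Syndrome = XOR of all bits = 0 XOR 0 XOR 1 XOR 0 XOR 1 XOR 0 XOR 0 XOR 1 XOR 0 XOR 0 XOR 1 XOR 0 XOR 1 XOR 1 XOR 1 XOR 1 XOR 1 XOR 0 XOR 0 XOR 1 XOR 0 = 0

0


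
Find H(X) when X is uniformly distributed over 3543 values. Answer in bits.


H = log2(n) = log2(3543) = 11.7908

11.7908 bits


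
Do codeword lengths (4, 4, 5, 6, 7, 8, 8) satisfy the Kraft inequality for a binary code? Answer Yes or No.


Kraft sum = sum(2^(-l_i)) = 0.1875, need <= 1. Result: satisfied (a binary prefix-free code with these lengths exists)

Yes


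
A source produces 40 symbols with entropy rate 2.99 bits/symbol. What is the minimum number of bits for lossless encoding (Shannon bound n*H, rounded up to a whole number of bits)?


Minimum bits >= n * H = 40 * 2.99 = 119.6, rounded up to a whole number of bits = 120

120 bits


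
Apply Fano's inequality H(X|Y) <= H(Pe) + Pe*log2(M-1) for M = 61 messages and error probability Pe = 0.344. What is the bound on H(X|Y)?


H(Pe) = -Pe*log2(Pe) - (1-Pe)*log2(1-Pe) = -0.344*log2(0.344) - 0.656*log2(0.656) = 0.529595 + 0.399000 = 0.9286. Pe*log2(M-1) = 0.344*log2(60) = 2.031970. Bound = H(Pe) + Pe*log2(M-1) = 0.529595 + 0.399000 + 2.031970 = 2.9606

2.9606 bits


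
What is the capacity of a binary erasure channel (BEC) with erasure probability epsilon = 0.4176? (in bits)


C = 1 - epsilon = 1 - 0.4176 = 0.5824

0.5824 bits


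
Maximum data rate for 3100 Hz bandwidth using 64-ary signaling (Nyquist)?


Rate = 2 * B * log2(M) = 2 * 3100 * 6.0 = 37200.0

37200.0 bps


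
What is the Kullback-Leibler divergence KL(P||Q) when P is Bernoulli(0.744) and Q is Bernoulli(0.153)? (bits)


KL = p*log2(p/q) + (1-p)*log2((1-p)/(1-q)) = 0.744*log2(0.744/0.153) + 0.256*log2(0.256/0.847) = 1.2557

1.2557 bits


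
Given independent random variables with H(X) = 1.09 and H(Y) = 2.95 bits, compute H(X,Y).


For independent variables, H(X,Y) = H(X) + H(Y) = 1.09 + 2.95 = 4.04

4.04 bits


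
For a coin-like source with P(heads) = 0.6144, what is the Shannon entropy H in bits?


H = -p*log2(p) - (1-p)*log2(1-p). -0.6144*log2(0.6144) = 0.431770; -0.3856*log2(0.3856) = 0.530132. H = 0.431770 + 0.530132 = 0.9619

0.9619 bits


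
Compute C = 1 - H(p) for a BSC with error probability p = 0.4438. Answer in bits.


H(p) = -p*log2(p) - (1-p)*log2(1-p) = -0.4438*log2(0.4438) - 0.5562*log2(0.5562) = 0.520142 + 0.470726 = 0.9909. C = 1 - H(p) = 1 - 0.9909 = 0.0091

0.0091 bits
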